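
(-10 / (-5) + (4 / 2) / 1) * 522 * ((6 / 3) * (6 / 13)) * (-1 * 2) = -50112 / 13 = -3854.77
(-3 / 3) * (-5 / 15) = 1 / 3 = 0.33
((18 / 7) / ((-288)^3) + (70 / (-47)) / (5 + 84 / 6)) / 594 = -650281853 / 4927661899776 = -0.00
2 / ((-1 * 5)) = -2 / 5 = -0.40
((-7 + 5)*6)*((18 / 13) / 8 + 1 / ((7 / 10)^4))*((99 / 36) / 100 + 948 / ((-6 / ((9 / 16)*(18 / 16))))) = 259860206937 / 49940800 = 5203.36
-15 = -15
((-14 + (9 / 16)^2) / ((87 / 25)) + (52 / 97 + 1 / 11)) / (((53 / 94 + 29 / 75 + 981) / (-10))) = 461437522375 / 13709483788352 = 0.03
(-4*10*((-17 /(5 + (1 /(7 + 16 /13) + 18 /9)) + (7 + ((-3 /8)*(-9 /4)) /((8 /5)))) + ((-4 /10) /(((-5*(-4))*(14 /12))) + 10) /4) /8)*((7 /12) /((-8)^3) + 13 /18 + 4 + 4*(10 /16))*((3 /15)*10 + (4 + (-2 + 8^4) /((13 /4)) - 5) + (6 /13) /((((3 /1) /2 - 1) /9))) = -815336620505369 /2330460160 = -349860.78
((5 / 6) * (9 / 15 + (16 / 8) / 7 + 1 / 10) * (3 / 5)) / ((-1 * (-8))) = 69 / 1120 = 0.06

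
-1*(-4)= 4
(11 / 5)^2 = 121 / 25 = 4.84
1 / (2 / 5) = 5 / 2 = 2.50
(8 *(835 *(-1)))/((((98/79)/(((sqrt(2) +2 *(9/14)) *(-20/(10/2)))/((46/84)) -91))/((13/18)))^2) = -4745142146811235/205760898 -16268266663480 *sqrt(2)/4899069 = -27757596.04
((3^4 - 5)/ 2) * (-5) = -190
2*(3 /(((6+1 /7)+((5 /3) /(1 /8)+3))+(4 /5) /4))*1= 630 /2381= 0.26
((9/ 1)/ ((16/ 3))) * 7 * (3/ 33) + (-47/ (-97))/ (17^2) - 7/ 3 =-18617129/ 14801424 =-1.26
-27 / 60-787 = -15749 / 20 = -787.45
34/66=17/33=0.52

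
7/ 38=0.18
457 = 457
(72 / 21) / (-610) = -12 / 2135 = -0.01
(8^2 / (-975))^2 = 4096 / 950625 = 0.00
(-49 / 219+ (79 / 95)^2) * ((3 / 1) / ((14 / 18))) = 8320986 / 4611775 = 1.80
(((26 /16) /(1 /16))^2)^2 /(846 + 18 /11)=1256684 /2331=539.12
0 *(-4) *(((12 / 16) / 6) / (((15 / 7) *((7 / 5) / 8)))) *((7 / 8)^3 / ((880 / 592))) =0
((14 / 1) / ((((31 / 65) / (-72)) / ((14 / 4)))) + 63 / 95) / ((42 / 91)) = -94394937 / 5890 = -16026.31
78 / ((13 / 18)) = 108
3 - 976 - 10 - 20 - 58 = -1061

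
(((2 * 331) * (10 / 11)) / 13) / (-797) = -6620 / 113971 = -0.06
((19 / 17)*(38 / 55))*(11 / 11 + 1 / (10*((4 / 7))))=16967 / 18700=0.91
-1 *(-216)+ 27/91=19683/91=216.30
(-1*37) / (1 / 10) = -370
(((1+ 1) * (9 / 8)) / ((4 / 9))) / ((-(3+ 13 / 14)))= -1.29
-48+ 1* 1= -47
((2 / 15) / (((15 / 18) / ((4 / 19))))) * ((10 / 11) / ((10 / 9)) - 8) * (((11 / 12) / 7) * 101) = -31916 / 9975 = -3.20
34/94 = 17/47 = 0.36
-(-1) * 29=29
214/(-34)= -107/17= -6.29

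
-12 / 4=-3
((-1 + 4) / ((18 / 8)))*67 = 268 / 3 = 89.33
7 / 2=3.50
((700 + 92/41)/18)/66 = 0.59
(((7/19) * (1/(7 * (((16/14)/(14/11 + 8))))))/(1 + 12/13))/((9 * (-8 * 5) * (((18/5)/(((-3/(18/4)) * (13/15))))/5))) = 20111/40629600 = 0.00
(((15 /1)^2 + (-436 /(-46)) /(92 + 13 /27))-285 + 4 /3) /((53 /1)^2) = -10090198 /483971037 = -0.02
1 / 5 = 0.20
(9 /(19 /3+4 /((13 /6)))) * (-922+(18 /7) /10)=-11323611 /11165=-1014.21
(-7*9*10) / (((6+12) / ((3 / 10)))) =-21 / 2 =-10.50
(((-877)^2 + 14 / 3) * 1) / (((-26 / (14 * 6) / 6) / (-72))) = 13955161248 / 13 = 1073473942.15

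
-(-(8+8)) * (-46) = -736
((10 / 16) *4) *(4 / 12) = 5 / 6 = 0.83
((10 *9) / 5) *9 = 162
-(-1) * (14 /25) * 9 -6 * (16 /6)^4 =-201398 /675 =-298.37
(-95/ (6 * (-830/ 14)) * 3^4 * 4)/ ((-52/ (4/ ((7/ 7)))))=-7182/ 1079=-6.66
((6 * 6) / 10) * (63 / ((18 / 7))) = 441 / 5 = 88.20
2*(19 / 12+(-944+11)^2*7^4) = 25080529087 / 6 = 4180088181.17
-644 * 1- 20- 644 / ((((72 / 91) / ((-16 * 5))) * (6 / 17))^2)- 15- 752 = -38531708099 / 729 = -52855566.67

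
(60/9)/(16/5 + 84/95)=475/291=1.63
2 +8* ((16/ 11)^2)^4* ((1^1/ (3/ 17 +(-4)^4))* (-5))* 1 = -210702381554/ 186706585351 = -1.13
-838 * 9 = -7542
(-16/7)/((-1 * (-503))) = -16/3521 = -0.00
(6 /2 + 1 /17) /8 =0.38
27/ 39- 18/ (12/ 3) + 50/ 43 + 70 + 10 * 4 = 120023/ 1118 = 107.36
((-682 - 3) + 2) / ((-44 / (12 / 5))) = 2049 / 55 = 37.25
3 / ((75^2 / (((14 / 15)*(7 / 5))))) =98 / 140625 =0.00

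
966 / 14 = 69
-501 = -501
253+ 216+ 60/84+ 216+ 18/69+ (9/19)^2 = 39882603/58121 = 686.20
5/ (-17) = -5/ 17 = -0.29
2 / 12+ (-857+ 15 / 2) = -2548 / 3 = -849.33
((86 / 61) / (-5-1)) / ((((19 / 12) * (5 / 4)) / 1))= -688 / 5795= -0.12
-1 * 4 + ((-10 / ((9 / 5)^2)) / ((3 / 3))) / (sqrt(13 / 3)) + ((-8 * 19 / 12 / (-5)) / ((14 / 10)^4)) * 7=634 / 1029-250 * sqrt(39) / 1053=-0.87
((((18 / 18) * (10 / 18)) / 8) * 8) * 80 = 44.44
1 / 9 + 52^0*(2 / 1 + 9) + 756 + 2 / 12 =13811 / 18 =767.28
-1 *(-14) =14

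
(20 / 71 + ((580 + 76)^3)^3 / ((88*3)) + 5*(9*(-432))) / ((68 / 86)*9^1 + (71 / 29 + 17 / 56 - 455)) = -13943037537941864571853134957344 / 72830864007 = -191444077013857147606.49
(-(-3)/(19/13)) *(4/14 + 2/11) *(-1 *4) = -5616/1463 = -3.84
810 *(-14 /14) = -810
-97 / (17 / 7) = -679 / 17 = -39.94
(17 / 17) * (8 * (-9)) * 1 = -72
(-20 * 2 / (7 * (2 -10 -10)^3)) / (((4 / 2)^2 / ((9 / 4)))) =5 / 9072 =0.00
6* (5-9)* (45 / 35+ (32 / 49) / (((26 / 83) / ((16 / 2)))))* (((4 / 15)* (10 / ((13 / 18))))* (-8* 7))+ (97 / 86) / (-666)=6040251699137 / 67757508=89145.13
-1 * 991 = -991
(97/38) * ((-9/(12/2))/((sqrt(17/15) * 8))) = -291 * sqrt(255)/10336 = -0.45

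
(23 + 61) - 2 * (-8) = 100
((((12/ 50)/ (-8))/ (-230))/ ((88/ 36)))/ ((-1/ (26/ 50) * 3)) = -117/ 12650000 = -0.00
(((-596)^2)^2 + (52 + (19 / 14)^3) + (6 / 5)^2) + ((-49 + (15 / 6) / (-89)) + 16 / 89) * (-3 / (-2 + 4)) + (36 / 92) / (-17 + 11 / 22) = 194903520130931169853 / 1544666200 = 126178406785.19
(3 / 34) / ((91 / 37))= 111 / 3094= 0.04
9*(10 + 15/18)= 195/2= 97.50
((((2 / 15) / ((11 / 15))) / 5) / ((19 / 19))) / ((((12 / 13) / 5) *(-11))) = -13 / 726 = -0.02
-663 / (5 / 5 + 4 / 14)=-1547 / 3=-515.67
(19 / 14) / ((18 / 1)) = 19 / 252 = 0.08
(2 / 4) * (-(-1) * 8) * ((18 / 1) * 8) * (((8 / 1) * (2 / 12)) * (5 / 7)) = 3840 / 7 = 548.57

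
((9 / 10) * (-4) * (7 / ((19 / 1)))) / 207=-0.01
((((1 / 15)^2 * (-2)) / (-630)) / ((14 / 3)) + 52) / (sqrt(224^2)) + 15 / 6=202419001 / 74088000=2.73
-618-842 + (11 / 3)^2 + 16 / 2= -12947 / 9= -1438.56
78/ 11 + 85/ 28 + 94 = 32071/ 308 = 104.13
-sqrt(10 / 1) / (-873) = 0.00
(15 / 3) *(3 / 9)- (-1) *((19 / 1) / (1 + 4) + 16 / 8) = 112 / 15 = 7.47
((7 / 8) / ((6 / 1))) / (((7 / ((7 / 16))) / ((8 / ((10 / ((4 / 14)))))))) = 1 / 480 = 0.00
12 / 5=2.40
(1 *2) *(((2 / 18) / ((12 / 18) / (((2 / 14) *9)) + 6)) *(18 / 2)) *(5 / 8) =135 / 704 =0.19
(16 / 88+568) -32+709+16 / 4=13741 / 11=1249.18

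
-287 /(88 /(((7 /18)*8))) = -2009 /198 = -10.15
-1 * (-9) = 9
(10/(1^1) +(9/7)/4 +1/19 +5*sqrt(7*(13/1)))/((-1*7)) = -5*sqrt(91)/7 - 5519/3724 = -8.30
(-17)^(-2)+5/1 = 1446/289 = 5.00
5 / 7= 0.71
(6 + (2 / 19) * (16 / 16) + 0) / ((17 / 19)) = 116 / 17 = 6.82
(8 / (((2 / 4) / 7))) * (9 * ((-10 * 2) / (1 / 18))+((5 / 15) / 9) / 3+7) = -29329664 / 81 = -362094.62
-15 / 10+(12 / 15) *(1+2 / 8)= -1 / 2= -0.50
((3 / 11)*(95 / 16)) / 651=95 / 38192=0.00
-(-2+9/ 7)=0.71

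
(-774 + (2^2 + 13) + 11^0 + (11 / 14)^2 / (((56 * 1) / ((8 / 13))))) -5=-13573075 / 17836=-760.99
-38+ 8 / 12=-37.33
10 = 10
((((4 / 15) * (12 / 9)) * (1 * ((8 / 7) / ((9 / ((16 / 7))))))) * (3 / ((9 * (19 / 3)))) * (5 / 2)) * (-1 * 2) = -2048 / 75411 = -0.03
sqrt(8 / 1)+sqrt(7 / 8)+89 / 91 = sqrt(14) / 4+89 / 91+2 * sqrt(2) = 4.74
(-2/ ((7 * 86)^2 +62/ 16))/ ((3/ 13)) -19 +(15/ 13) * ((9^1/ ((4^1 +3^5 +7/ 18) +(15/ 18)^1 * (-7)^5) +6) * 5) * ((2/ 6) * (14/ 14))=-104488152657487/ 14001161469282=-7.46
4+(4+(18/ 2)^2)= 89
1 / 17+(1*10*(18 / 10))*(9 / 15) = 923 / 85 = 10.86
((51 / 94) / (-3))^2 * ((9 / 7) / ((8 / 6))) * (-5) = -39015 / 247408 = -0.16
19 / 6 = 3.17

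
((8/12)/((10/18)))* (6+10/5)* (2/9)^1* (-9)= -96/5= -19.20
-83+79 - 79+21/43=-3548/43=-82.51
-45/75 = -3/5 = -0.60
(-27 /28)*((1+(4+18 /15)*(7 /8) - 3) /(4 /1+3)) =-1377 /3920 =-0.35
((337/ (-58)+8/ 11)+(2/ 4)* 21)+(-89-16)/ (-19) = 10.94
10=10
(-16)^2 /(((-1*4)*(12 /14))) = -74.67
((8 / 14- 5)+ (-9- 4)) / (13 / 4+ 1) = -488 / 119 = -4.10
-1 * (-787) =787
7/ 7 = 1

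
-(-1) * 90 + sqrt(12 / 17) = 2 * sqrt(51) / 17 + 90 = 90.84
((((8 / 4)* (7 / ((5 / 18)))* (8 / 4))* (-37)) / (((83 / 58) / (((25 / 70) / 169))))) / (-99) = 8584 / 154297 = 0.06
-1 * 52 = -52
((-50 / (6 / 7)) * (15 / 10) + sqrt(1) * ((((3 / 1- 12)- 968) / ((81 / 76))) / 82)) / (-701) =655427 / 4656042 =0.14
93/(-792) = -31/264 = -0.12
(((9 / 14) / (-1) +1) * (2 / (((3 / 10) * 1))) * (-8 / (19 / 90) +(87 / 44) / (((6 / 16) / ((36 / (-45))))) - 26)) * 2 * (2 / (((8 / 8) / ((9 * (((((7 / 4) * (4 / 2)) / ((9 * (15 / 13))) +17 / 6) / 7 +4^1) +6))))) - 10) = -1775274224 / 30723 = -57783.23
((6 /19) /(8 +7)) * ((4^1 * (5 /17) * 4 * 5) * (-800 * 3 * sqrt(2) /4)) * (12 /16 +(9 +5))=-1416000 * sqrt(2) /323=-6199.77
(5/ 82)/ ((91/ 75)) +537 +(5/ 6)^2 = 72227717/ 134316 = 537.74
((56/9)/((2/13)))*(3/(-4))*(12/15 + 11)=-5369/15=-357.93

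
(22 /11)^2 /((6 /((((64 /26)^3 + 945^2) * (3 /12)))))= 1962008693 /13182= 148839.99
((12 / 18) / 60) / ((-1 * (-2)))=1 / 180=0.01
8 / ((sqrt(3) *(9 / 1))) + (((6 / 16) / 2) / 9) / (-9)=-1 / 432 + 8 *sqrt(3) / 27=0.51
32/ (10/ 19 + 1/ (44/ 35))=26752/ 1105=24.21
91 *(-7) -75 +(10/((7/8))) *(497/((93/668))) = 3728024/93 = 40086.28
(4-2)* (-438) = -876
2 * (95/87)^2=18050/7569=2.38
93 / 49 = 1.90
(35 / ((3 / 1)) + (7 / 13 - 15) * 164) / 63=-92041 / 2457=-37.46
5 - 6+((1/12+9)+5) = 157/12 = 13.08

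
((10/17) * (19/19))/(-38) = -0.02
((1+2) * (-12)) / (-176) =9 / 44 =0.20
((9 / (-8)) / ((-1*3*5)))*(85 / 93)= 17 / 248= 0.07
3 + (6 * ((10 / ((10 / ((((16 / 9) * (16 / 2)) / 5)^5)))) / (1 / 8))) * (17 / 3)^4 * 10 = 91832313652834921 / 996451875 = 92159306.39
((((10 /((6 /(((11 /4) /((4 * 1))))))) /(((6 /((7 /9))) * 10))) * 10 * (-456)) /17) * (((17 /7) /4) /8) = -1045 /3456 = -0.30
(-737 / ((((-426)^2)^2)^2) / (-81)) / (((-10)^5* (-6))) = 737 / 52712433008452373237913600000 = 0.00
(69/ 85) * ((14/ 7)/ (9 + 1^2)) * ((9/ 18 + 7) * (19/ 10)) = 3933/ 1700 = 2.31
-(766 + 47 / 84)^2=-4146200881 / 7056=-587613.50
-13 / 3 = -4.33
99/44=9/4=2.25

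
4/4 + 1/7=1.14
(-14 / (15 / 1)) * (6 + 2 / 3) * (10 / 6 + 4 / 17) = -11.83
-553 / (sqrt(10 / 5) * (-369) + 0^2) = 1.06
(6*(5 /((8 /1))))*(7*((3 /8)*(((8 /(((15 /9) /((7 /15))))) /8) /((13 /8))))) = 441 /260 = 1.70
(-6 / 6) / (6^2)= -1 / 36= -0.03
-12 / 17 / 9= -4 / 51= -0.08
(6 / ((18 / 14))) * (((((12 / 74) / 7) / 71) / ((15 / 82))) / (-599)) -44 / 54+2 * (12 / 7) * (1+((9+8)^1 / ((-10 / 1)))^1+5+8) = 61498359322 / 1487026485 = 41.36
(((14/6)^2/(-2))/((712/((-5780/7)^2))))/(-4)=2088025/3204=651.69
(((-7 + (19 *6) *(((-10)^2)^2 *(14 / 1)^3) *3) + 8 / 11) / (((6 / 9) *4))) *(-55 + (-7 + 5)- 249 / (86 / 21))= -285222500449353 / 688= -414567587862.43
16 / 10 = 8 / 5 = 1.60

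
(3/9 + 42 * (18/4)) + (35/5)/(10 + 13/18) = 110002/579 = 189.99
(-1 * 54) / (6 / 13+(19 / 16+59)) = -3744 / 4205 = -0.89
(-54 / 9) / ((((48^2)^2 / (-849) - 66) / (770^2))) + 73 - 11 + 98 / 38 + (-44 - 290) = 9499619 / 32357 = 293.59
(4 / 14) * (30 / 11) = 60 / 77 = 0.78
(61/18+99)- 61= 745/18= 41.39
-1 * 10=-10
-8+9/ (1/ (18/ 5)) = 122/ 5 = 24.40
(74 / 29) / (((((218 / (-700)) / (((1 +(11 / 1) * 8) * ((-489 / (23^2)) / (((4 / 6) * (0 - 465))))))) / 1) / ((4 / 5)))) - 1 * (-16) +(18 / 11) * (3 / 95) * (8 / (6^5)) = 13904785905959 / 975058465590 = 14.26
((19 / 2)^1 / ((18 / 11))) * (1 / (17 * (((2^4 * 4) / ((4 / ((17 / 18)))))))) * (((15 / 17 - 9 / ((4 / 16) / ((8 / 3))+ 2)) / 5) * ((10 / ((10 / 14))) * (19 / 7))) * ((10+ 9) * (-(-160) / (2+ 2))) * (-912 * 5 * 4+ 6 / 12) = 8133474.05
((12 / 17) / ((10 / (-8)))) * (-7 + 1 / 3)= 64 / 17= 3.76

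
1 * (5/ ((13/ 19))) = 95/ 13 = 7.31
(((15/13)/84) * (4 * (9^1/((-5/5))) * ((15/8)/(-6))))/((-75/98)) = -21/104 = -0.20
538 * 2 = 1076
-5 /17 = -0.29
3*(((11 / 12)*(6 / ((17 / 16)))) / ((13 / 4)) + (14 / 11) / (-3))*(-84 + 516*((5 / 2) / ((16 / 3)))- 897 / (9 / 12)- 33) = -3319319 / 884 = -3754.89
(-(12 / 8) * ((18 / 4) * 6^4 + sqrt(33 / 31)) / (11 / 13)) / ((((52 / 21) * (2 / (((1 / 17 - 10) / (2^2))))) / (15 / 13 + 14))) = 161343 * sqrt(1023) / 371008 + 117619047 / 1496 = 78636.27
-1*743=-743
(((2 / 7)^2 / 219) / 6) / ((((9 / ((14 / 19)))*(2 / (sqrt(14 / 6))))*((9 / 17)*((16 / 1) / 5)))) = 85*sqrt(21) / 169868664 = 0.00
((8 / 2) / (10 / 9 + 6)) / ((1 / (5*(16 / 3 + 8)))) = 75 / 2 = 37.50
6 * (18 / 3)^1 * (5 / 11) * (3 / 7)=540 / 77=7.01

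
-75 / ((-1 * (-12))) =-25 / 4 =-6.25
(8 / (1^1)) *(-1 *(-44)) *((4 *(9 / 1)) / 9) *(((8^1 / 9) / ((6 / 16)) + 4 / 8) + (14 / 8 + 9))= 19177.48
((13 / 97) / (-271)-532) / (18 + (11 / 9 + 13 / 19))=-2391383187 / 89480948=-26.73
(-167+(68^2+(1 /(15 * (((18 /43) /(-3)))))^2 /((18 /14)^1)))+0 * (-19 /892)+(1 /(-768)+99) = 21257295877 /4665600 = 4556.18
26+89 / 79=27.13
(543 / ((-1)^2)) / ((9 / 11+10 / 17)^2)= 18988167 / 69169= 274.52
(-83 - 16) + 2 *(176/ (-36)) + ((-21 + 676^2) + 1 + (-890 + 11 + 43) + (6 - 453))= 4100078/ 9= 455564.22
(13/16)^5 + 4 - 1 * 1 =3517021/1048576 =3.35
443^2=196249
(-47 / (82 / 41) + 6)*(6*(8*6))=-5040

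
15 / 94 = 0.16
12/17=0.71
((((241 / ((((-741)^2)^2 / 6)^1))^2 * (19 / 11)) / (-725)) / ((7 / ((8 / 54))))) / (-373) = 929296 / 298848362937966379024103942325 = 0.00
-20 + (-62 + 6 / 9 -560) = -1924 / 3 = -641.33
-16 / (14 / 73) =-584 / 7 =-83.43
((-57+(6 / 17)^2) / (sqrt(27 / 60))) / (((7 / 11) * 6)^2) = -662959 * sqrt(5) / 254898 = -5.82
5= 5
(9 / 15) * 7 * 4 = 84 / 5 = 16.80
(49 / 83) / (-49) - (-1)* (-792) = -792.01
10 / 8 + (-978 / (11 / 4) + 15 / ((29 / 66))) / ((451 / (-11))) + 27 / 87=491863 / 52316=9.40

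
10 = 10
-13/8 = -1.62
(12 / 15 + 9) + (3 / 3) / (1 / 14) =23.80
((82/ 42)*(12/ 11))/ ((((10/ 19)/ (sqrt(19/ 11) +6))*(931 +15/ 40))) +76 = 12464*sqrt(209)/ 31554985 +218091044/ 2868635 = 76.03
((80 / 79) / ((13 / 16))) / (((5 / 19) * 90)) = 2432 / 46215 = 0.05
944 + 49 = 993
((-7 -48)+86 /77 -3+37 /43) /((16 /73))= -13540843 /52976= -255.60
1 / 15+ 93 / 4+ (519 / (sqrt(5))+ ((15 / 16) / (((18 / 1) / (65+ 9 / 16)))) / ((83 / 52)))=1352223 / 53120+ 519 * sqrt(5) / 5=257.56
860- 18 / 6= 857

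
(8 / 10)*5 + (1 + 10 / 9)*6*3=42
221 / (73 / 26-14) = -5746 / 291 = -19.75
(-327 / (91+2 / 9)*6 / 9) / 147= -654 / 40229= -0.02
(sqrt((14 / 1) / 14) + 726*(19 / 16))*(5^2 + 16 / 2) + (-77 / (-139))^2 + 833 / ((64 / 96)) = 4595759813 / 154568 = 29732.93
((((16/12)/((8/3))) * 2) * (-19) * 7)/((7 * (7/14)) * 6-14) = -19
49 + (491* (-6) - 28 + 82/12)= -17509/6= -2918.17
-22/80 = -11/40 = -0.28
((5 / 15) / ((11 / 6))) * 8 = 16 / 11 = 1.45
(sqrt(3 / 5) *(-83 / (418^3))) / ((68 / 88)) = -83 *sqrt(15) / 282179260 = -0.00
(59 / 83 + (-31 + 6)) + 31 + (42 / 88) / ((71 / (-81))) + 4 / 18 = 14908549 / 2333628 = 6.39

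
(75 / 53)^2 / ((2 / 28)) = 78750 / 2809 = 28.03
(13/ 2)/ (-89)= -13/ 178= -0.07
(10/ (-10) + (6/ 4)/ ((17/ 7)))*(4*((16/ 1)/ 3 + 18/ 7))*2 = -8632/ 357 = -24.18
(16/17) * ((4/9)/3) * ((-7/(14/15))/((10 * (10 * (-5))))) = 8/3825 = 0.00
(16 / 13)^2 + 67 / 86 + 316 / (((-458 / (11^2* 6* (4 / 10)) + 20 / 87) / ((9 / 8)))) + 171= -12446997951 / 137418970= -90.58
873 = 873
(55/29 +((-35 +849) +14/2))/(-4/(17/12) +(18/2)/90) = -4056880/13427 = -302.14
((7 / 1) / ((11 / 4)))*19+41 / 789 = 420199 / 8679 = 48.42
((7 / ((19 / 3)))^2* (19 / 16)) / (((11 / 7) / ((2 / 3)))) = 1029 / 1672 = 0.62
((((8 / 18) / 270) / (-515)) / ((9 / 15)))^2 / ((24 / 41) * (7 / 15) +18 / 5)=82 / 11191544274465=0.00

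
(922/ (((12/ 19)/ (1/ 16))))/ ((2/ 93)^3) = 2348454321/ 256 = 9173649.69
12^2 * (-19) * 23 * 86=-5411808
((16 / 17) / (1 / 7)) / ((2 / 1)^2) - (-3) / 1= 79 / 17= 4.65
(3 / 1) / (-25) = -3 / 25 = -0.12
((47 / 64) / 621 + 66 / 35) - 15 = -18240851 / 1391040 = -13.11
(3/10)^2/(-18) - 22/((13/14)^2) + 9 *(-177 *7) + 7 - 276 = -11445.52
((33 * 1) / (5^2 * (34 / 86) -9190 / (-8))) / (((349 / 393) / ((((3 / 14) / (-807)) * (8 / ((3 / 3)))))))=-8922672 / 130963525595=-0.00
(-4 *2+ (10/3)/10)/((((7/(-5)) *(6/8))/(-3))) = -460/21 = -21.90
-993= -993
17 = 17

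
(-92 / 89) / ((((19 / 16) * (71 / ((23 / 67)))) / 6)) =-203136 / 8044087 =-0.03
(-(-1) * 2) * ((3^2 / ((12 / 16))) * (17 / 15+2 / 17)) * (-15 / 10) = -3828 / 85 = -45.04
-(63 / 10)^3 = -250047 / 1000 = -250.05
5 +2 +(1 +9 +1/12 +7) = 289/12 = 24.08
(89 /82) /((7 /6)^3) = 9612 /14063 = 0.68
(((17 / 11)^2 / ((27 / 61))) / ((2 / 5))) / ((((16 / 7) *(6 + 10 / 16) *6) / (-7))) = -1.04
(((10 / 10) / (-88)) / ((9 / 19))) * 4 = -19 / 198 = -0.10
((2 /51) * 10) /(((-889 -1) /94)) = -188 /4539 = -0.04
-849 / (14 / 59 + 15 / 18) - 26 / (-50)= -7508723 / 9475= -792.48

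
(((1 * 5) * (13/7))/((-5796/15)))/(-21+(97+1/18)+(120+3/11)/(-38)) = -203775/618078356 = -0.00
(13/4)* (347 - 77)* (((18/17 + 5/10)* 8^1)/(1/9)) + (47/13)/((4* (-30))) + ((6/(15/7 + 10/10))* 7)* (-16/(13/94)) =28279444891/291720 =96940.37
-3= -3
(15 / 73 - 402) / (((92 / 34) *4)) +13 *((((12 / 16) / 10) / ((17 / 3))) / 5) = -37.09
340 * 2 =680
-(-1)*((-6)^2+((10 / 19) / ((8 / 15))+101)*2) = 9119 / 38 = 239.97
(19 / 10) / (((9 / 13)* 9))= 247 / 810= 0.30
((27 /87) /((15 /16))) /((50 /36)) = 864 /3625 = 0.24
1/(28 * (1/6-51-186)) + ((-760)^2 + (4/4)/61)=700937258111/1213534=577600.02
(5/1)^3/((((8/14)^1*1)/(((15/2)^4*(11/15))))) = 32484375/64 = 507568.36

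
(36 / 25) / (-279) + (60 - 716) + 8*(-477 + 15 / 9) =-10366412 / 2325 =-4458.67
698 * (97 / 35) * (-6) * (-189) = 10968372 / 5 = 2193674.40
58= 58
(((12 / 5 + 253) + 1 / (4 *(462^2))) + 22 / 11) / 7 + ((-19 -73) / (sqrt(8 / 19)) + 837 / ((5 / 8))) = 41116998389 / 29882160 -23 *sqrt(38) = 1234.19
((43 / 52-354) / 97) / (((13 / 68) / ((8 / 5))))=-499528 / 16393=-30.47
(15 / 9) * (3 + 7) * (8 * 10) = 4000 / 3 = 1333.33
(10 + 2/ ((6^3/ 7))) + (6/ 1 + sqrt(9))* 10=10807/ 108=100.06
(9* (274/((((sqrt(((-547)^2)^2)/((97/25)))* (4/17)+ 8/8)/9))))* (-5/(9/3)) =-20332170/9974183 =-2.04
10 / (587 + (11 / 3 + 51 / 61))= 366 / 21649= 0.02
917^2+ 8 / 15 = 12613343 / 15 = 840889.53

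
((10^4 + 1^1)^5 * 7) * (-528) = -369784836963696184803696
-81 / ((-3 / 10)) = 270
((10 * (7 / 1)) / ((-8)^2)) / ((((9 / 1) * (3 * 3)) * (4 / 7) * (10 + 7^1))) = 0.00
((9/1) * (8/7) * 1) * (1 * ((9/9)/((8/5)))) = 45/7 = 6.43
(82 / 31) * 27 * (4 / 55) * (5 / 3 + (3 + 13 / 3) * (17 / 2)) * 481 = 272623104 / 1705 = 159896.25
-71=-71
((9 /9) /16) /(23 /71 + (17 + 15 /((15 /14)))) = 71 /35584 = 0.00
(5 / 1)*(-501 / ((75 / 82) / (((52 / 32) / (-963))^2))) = -1157143 / 148379040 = -0.01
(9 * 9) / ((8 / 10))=405 / 4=101.25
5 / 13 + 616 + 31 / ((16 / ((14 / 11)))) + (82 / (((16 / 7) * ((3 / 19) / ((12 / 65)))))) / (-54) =95455309 / 154440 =618.07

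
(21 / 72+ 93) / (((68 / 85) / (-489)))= -1824785 / 32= -57024.53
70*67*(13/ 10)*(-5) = -30485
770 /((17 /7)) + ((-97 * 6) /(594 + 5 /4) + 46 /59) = 756708768 /2388143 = 316.86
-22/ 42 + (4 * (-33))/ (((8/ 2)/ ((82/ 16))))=-28501/ 168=-169.65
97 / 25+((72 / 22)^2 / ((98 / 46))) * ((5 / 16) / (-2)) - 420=-123591649 / 296450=-416.91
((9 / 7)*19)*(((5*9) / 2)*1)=7695 / 14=549.64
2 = 2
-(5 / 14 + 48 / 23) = -787 / 322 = -2.44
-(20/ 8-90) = 87.50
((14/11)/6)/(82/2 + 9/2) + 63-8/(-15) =136289/2145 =63.54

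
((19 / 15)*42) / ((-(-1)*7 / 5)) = 38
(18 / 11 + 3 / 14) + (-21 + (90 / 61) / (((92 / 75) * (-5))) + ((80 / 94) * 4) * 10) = 74398183 / 5077457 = 14.65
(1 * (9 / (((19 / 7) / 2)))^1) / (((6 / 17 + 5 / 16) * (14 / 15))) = 36720 / 3439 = 10.68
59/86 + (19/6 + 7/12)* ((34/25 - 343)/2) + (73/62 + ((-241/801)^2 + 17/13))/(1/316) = 77388849078013/444732149160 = 174.01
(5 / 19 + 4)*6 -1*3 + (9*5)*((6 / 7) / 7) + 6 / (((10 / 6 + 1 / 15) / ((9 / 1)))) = 717018 / 12103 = 59.24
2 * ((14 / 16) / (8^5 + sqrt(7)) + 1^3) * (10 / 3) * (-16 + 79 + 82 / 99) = 12336646763620 / 28991029059 - 221165 * sqrt(7) / 637802639298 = 425.53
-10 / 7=-1.43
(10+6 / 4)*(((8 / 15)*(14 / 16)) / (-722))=-161 / 21660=-0.01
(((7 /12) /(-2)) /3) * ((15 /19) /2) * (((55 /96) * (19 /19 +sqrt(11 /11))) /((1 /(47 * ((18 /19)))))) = -90475 /46208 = -1.96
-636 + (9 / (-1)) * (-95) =219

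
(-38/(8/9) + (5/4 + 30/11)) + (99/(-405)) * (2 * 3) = -13279/330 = -40.24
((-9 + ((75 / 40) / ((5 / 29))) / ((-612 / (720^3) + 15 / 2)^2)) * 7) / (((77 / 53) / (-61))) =15650812473082539003 / 6046614956160289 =2588.36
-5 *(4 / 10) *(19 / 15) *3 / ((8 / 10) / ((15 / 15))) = -19 / 2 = -9.50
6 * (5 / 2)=15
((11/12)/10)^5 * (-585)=-2093663/552960000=-0.00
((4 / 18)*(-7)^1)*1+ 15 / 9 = 1 / 9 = 0.11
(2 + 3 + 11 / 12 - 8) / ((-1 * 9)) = 25 / 108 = 0.23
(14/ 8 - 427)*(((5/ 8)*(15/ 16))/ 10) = -25515/ 1024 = -24.92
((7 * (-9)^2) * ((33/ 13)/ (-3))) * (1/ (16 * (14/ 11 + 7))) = -9801/ 2704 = -3.62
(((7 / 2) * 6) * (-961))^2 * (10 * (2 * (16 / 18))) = 7240404640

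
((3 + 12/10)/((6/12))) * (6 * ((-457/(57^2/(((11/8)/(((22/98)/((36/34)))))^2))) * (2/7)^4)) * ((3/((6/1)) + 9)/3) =-172746/27455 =-6.29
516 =516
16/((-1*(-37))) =16/37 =0.43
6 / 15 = 2 / 5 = 0.40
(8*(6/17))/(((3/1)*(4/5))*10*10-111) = 16/731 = 0.02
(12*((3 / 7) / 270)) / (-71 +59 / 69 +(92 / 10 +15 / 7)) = -46 / 142007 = -0.00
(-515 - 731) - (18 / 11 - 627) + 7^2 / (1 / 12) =-359 / 11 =-32.64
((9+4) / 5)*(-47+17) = -78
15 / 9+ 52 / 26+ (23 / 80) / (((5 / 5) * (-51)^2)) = 762983 / 208080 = 3.67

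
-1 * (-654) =654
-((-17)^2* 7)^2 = -4092529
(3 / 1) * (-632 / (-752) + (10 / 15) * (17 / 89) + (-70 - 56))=-3138059 / 8366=-375.10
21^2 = 441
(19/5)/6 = 19/30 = 0.63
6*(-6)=-36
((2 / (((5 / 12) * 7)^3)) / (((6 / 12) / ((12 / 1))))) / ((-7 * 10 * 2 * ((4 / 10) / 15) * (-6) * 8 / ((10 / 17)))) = 1296 / 204085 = 0.01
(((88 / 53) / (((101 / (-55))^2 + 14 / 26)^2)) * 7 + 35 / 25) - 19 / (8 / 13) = -89984980166483 / 3133724235080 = -28.72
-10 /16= -0.62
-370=-370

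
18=18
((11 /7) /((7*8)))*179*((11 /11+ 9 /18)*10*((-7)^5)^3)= -2861616922370745 /8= -357702115296343.12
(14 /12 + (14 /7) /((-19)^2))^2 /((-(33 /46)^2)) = -3410209609 /1277276121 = -2.67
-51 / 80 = -0.64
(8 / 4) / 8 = 1 / 4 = 0.25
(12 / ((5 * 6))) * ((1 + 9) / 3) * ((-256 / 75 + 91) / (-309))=-26276 / 69525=-0.38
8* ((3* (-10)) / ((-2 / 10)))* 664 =796800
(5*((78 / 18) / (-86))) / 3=-65 / 774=-0.08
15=15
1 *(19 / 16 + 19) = 20.19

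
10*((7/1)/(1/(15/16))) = 65.62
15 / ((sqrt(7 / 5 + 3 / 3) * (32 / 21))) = 105 * sqrt(15) / 64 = 6.35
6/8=3/4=0.75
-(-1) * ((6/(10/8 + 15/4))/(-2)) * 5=-3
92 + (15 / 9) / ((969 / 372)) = 92.64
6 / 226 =0.03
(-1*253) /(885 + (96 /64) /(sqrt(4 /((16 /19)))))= -1418065 /4960422 + 253*sqrt(19) /4960422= -0.29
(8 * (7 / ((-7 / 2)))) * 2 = -32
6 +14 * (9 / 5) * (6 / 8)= 249 / 10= 24.90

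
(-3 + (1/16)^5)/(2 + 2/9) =-28311543/20971520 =-1.35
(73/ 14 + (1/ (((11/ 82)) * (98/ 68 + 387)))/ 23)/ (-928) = -243959115/ 43411092032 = -0.01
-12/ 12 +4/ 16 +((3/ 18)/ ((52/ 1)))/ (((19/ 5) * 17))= -75577/ 100776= -0.75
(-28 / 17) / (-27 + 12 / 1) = 28 / 255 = 0.11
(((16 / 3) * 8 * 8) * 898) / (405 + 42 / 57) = 755.46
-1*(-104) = 104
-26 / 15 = -1.73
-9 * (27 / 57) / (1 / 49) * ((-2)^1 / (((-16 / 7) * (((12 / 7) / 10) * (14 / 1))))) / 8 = -46305 / 4864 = -9.52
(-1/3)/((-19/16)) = 16/57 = 0.28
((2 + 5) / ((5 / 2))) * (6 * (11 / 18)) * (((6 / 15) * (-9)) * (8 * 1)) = -7392 / 25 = -295.68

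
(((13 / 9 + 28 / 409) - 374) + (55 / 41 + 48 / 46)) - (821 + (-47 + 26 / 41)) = -3973589186 / 3471183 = -1144.74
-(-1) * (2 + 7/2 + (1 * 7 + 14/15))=403/30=13.43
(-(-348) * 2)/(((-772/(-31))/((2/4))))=2697/193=13.97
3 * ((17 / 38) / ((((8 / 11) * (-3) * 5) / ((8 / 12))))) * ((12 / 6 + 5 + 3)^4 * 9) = -140250 / 19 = -7381.58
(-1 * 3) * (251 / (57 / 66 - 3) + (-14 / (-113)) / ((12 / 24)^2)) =1864062 / 5311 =350.98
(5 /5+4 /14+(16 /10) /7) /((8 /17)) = 901 /280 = 3.22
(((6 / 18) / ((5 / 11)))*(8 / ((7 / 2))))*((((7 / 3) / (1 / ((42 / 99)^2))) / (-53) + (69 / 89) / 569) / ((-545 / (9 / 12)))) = 230128132 / 15205445137575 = 0.00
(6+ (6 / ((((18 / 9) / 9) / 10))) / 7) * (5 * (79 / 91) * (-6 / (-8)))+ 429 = 28131 / 49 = 574.10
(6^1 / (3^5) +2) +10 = 974 / 81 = 12.02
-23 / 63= -0.37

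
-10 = -10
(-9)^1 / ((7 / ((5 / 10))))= -9 / 14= -0.64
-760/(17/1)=-760/17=-44.71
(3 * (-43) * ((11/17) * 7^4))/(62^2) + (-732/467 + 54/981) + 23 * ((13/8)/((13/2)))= -39832879033/831602311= -47.90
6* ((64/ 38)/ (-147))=-64/ 931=-0.07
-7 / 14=-1 / 2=-0.50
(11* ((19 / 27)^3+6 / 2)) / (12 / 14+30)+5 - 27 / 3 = -2982799 / 1062882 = -2.81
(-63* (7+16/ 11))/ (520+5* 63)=-5859/ 9185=-0.64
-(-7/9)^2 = -49/81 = -0.60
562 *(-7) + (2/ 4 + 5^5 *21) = 123383/ 2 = 61691.50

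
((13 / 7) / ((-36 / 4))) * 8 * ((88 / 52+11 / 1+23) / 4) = -928 / 63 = -14.73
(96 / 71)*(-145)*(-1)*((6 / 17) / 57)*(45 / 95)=250560 / 435727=0.58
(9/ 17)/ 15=3/ 85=0.04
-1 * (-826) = 826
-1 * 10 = -10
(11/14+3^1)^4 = 7890481/38416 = 205.40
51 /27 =1.89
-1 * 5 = -5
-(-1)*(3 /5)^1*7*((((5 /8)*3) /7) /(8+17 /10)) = 45 /388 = 0.12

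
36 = 36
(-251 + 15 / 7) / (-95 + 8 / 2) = 134 / 49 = 2.73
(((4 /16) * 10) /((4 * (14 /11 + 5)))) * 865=47575 /552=86.19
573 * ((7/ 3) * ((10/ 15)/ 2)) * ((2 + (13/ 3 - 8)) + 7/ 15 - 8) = -61502/ 15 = -4100.13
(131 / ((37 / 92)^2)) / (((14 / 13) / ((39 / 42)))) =46846124 / 67081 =698.35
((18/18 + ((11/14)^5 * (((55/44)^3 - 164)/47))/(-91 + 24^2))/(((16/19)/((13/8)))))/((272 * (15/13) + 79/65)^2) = 163413496325689285/8423977655664596221952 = 0.00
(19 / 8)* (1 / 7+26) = 3477 / 56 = 62.09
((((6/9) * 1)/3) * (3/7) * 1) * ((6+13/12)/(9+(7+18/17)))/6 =289/43848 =0.01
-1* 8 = -8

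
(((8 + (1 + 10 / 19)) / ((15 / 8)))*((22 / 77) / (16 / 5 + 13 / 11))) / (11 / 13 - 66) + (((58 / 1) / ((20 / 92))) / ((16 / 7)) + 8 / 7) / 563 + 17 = 2868701447407 / 166743552360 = 17.20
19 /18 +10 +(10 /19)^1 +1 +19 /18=2332 /171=13.64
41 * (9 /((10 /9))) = 3321 /10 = 332.10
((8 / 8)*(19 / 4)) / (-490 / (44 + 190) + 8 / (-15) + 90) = 0.05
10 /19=0.53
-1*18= -18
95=95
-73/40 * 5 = -73/8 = -9.12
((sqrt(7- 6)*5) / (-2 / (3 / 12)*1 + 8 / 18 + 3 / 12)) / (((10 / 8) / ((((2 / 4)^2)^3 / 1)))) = -0.01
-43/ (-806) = 43/ 806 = 0.05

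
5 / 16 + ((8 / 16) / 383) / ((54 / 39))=17287 / 55152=0.31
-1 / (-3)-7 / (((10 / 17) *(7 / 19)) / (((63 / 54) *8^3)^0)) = -959 / 30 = -31.97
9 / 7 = 1.29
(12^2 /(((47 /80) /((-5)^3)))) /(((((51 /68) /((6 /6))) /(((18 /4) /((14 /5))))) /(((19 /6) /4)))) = -17100000 /329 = -51975.68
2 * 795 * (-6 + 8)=3180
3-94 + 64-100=-127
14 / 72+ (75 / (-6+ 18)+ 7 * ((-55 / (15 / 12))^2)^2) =236130106 / 9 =26236678.44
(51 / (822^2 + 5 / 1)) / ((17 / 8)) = 24 / 675689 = 0.00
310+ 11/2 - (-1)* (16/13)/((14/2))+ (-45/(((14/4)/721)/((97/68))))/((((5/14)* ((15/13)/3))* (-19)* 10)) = 604276107/734825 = 822.34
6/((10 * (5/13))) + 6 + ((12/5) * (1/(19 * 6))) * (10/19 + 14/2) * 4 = 73949/9025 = 8.19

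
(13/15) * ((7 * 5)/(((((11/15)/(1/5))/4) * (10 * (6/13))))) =7.17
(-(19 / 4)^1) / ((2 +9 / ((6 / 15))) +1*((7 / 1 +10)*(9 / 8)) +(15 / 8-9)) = -0.13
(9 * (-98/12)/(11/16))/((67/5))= -7.98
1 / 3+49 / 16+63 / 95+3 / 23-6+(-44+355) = 32427787 / 104880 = 309.19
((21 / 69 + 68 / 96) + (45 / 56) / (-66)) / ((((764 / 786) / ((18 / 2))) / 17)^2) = 102500534937897 / 4134902464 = 24789.11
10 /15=2 /3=0.67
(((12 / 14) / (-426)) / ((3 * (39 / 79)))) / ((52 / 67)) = -5293 / 3023748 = -0.00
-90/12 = -15/2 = -7.50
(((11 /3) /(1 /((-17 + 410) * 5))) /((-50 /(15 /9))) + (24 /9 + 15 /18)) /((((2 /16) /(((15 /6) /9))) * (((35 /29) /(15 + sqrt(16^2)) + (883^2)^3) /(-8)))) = 51063200 /5752513965576465886941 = 0.00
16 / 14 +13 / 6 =139 / 42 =3.31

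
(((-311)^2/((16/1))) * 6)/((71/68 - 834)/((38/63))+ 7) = -93722649/3550295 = -26.40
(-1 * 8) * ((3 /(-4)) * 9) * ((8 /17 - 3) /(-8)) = 1161 /68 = 17.07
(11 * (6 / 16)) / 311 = 33 / 2488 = 0.01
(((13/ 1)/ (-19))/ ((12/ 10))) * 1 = -65/ 114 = -0.57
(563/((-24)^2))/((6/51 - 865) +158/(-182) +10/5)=-870961/769663872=-0.00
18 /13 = 1.38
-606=-606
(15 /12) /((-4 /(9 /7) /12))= -4.82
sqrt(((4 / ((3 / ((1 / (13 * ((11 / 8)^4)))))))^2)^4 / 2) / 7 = 36028797018963968 * sqrt(2) / 744113923037185706012007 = 0.00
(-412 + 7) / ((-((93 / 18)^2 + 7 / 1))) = 14580 / 1213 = 12.02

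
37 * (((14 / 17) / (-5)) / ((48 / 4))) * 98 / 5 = -12691 / 1275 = -9.95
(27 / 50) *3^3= 14.58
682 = 682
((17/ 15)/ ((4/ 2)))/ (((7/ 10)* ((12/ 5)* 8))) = 85/ 2016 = 0.04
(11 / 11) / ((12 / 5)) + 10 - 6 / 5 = 553 / 60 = 9.22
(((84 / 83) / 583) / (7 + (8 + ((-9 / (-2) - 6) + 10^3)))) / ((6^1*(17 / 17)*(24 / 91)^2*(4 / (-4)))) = -0.00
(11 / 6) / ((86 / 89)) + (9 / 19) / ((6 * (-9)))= 1.89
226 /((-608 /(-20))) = 7.43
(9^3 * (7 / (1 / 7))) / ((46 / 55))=1964655 / 46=42709.89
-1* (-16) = 16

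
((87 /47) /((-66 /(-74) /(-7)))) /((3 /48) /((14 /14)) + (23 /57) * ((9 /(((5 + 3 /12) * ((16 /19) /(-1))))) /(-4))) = -420616 /7755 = -54.24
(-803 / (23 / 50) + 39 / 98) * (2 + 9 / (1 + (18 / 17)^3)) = -258478393721 / 24219230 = -10672.44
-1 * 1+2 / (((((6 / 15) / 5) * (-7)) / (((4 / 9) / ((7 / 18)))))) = -5.08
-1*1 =-1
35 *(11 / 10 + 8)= 637 / 2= 318.50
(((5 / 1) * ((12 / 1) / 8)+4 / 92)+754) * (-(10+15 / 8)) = -3327945 / 368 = -9043.33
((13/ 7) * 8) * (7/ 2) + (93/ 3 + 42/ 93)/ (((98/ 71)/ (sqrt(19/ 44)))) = 69225 * sqrt(209)/ 66836 + 52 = 66.97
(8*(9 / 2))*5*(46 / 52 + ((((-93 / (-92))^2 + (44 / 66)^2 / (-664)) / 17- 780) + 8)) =-5386963954045 / 38813788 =-138789.96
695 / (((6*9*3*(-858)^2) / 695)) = 483025 / 119258568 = 0.00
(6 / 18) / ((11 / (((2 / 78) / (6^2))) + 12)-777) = 1 / 44037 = 0.00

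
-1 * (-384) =384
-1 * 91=-91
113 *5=565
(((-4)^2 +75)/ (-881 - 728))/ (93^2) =-91/ 13916241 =-0.00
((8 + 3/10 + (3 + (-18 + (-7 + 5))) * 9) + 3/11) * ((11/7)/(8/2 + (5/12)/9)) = -857898/15295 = -56.09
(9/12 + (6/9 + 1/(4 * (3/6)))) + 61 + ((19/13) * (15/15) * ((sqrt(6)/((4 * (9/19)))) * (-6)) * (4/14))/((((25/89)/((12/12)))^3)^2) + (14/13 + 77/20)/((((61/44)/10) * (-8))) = -6535.09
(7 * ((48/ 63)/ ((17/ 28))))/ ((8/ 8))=448/ 51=8.78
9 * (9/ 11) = 81/ 11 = 7.36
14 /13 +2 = 40 /13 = 3.08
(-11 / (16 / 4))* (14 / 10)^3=-3773 / 500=-7.55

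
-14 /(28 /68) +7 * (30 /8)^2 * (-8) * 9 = -14243 /2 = -7121.50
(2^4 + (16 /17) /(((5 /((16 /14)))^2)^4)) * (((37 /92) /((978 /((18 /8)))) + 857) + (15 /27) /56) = 1620668988784955114317 /118191931752343750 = 13712.18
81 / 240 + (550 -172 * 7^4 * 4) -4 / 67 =-8851170191 / 5360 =-1651337.72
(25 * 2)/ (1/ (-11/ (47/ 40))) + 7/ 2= -464.59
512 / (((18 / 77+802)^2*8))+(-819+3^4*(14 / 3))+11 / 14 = -1469790420563 / 3338807486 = -440.21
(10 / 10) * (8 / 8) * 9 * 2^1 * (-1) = -18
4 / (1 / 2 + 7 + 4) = 8 / 23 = 0.35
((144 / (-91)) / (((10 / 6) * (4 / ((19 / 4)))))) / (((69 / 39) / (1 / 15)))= -171 / 4025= -0.04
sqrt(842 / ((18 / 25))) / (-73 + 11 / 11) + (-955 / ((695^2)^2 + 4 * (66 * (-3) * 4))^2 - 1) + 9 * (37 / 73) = 14153106441835874647311025 / 3973756808669303266379977 - 5 * sqrt(421) / 216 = 3.09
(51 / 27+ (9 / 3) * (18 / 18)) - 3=17 / 9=1.89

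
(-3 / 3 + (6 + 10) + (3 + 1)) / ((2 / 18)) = 171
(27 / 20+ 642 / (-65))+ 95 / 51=-88367 / 13260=-6.66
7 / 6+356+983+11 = 8107 / 6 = 1351.17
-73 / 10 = -7.30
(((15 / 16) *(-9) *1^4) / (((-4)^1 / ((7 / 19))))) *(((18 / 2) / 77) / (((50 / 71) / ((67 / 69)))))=0.13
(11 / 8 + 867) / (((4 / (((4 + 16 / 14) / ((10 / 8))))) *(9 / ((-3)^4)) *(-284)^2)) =562707 / 5645920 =0.10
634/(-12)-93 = -875/6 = -145.83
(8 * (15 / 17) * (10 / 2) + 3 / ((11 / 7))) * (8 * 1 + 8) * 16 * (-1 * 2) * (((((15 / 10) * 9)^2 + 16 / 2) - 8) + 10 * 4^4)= -9767850624 / 187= -52234495.32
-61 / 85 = -0.72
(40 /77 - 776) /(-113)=6.86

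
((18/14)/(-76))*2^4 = -36/133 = -0.27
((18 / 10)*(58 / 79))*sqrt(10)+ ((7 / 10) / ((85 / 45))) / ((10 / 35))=441 / 340+ 522*sqrt(10) / 395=5.48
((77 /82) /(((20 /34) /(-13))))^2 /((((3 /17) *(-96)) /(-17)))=432.16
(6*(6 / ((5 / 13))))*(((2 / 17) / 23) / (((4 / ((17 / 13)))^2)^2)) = 44217 / 8084960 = 0.01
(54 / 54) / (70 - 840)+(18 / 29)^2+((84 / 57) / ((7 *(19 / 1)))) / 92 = 0.38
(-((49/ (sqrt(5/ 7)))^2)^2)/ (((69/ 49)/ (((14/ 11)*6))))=-387556041628/ 6325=-61273682.47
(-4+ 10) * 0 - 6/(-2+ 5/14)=84/23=3.65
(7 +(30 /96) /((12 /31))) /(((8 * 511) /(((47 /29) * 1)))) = 70453 /22761984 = 0.00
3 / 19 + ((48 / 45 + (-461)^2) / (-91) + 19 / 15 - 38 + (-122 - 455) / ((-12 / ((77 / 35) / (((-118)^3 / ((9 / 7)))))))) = -26953337579275 / 11363209312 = -2371.98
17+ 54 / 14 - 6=104 / 7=14.86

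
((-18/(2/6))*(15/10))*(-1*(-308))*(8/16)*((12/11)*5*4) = -272160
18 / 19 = 0.95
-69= -69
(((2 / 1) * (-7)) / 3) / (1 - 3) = 2.33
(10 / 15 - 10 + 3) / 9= -19 / 27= -0.70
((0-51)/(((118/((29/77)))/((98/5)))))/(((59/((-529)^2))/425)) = -246261479205/38291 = -6431314.91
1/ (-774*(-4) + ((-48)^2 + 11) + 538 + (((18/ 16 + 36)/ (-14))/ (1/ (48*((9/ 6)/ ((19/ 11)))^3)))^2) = 147535882816/ 1902962849570073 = 0.00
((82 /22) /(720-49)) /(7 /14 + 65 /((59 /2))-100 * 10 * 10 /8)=-4838 /1086342961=-0.00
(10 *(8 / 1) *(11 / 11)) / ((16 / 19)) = 95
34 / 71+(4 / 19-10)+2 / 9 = -110342 / 12141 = -9.09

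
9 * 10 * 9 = 810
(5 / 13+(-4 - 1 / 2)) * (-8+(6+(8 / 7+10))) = -3424 / 91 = -37.63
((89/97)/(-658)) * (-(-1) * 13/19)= -1157/1212694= -0.00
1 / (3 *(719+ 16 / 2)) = 1 / 2181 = 0.00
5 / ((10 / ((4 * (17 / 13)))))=34 / 13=2.62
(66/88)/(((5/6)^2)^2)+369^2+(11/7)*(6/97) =57784025613/424375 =136162.65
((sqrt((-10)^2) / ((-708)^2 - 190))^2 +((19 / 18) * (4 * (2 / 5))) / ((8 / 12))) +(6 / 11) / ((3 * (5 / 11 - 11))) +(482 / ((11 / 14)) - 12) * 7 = 2530556280097637761 / 600697304691330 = 4212.70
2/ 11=0.18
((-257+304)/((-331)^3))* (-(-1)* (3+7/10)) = -1739/362646910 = -0.00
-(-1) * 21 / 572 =21 / 572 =0.04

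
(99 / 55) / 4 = 9 / 20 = 0.45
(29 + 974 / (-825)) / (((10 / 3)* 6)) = 22951 / 16500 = 1.39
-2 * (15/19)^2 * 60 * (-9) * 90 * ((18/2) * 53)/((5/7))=14604786000/361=40456470.91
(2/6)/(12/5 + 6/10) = 0.11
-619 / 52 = -11.90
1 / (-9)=-1 / 9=-0.11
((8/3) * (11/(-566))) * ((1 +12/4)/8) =-22/849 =-0.03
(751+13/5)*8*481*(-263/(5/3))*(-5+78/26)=22879838592/25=915193543.68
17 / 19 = 0.89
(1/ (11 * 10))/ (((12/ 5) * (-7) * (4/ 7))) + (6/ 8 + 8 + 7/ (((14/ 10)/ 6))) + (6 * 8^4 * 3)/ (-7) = -77570335/ 7392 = -10493.82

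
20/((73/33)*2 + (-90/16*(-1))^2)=42240/76169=0.55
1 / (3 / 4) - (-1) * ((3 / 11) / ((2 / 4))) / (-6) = 41 / 33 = 1.24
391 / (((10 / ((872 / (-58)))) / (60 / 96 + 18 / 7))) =-7628801 / 4060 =-1879.02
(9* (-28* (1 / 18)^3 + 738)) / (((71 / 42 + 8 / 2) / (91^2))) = 62372318099 / 6453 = 9665631.19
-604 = -604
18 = 18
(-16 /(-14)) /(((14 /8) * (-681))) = -32 /33369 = -0.00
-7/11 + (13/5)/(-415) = -14668/22825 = -0.64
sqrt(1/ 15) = sqrt(15)/ 15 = 0.26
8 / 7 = 1.14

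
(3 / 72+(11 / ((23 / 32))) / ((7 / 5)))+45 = 216281 / 3864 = 55.97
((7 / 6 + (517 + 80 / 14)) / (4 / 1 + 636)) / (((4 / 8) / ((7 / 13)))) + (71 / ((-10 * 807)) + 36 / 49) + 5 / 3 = 215433851 / 65799552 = 3.27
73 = 73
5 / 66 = 0.08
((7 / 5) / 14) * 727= 727 / 10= 72.70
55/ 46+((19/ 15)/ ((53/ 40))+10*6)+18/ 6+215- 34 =1800353/ 7314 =246.15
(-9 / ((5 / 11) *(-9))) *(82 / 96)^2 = 18491 / 11520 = 1.61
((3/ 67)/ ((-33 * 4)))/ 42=-1/ 123816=-0.00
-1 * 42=-42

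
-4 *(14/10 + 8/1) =-188/5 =-37.60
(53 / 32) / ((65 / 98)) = 2597 / 1040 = 2.50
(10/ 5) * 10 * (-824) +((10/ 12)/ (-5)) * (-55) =-98825/ 6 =-16470.83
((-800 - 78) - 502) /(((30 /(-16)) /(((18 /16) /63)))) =92 /7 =13.14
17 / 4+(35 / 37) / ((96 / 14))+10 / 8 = 10013 / 1776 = 5.64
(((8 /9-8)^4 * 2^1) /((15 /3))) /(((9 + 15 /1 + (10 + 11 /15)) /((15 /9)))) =167772160 /3418281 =49.08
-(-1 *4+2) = 2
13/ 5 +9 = 58/ 5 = 11.60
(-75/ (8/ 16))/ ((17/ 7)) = -1050/ 17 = -61.76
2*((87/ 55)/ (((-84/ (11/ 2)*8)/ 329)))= -1363/ 160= -8.52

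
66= 66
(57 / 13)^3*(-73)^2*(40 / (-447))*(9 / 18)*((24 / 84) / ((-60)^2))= -36551611 / 22914710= -1.60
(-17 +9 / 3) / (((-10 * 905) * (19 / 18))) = 126 / 85975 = 0.00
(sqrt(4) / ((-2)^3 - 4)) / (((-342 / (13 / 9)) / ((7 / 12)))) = 91 / 221616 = 0.00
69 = 69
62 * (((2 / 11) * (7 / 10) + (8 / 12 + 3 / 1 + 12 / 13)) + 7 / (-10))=534223 / 2145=249.06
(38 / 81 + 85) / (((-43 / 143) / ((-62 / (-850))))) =-20.73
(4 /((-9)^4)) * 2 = 8 /6561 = 0.00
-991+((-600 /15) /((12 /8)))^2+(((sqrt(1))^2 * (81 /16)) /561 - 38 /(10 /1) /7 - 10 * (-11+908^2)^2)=-6406250967009276007 /942480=-6797227492370.42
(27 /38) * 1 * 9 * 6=729 /19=38.37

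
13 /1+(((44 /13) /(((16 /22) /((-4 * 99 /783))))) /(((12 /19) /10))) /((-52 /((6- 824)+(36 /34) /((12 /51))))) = -201138679 /352872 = -570.00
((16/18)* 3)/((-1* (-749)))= 8/2247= 0.00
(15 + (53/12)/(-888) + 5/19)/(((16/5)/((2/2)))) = 15446165/3239424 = 4.77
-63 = -63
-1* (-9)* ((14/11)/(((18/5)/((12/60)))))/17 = 7/187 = 0.04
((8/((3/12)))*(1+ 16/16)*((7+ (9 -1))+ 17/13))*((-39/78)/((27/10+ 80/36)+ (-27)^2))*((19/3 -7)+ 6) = -3256320/858689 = -3.79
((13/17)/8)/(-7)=-13/952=-0.01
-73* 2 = -146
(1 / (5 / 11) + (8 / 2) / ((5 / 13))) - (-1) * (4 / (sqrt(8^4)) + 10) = 1813 / 80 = 22.66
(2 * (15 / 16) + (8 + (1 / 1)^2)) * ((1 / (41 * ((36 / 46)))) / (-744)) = -667 / 1464192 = -0.00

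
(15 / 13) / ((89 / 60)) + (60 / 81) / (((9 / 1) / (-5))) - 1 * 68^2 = -1299939224 / 281151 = -4623.63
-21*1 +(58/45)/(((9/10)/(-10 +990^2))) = 113688739/81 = 1403564.68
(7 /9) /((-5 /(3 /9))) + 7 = 938 /135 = 6.95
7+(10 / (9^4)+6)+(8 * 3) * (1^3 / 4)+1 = 131230 / 6561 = 20.00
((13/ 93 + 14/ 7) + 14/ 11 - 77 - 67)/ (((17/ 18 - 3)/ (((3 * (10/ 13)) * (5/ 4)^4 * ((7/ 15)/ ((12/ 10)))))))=3146084375/ 20994688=149.85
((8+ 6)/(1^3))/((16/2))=7/4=1.75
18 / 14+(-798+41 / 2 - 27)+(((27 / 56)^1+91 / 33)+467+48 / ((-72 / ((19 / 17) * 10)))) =-10694809 / 31416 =-340.43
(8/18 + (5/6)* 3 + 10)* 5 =1165/18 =64.72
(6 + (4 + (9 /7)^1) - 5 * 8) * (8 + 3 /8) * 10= -67335 /28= -2404.82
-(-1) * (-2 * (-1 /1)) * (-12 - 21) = -66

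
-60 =-60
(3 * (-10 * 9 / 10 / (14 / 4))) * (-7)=54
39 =39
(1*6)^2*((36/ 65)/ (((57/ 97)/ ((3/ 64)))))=7857/ 4940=1.59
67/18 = 3.72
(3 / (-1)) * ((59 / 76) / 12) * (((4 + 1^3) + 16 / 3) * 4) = -8.02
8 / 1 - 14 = -6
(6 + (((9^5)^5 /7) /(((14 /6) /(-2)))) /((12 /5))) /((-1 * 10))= 3589489938459262943850657 /980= 3662744835162513208010.88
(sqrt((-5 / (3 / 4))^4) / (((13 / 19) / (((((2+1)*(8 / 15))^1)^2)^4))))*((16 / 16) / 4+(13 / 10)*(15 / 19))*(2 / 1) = 13019119616 / 1828125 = 7121.57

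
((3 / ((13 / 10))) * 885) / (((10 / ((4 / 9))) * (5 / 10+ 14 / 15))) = 35400 / 559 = 63.33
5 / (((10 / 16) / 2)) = 16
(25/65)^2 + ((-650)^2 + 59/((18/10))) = 642672580/1521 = 422532.93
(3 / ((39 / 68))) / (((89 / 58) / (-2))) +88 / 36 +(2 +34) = 329330 / 10413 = 31.63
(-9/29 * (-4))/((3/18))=7.45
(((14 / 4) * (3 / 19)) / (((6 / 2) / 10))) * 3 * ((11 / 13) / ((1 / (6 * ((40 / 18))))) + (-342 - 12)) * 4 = -1871240 / 247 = -7575.87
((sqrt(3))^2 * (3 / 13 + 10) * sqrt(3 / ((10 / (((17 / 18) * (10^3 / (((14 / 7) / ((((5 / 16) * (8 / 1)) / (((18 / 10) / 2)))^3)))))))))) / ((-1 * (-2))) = 83125 * sqrt(51) / 702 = 845.63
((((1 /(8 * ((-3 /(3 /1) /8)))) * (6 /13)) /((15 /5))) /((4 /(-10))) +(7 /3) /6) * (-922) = -83441 /117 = -713.17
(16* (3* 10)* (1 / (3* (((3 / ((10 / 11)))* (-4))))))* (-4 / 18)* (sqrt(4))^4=12800 / 297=43.10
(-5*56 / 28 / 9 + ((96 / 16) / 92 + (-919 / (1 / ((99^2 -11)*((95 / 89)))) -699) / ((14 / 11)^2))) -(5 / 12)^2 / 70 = -1924461337901 / 324576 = -5929154.77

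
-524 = -524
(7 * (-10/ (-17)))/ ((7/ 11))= 110/ 17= 6.47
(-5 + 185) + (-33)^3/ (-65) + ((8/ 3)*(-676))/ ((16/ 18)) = -1295.12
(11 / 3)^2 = 121 / 9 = 13.44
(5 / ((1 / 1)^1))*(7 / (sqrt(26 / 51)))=35*sqrt(1326) / 26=49.02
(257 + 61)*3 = 954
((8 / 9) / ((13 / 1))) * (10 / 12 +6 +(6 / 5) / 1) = 964 / 1755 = 0.55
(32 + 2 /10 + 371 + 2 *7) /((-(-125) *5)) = 2086 /3125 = 0.67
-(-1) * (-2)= -2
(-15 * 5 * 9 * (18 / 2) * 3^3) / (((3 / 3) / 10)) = -1640250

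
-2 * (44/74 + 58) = -4336/37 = -117.19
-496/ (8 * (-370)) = 31/ 185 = 0.17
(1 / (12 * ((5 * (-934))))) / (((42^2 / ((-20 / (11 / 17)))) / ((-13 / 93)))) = -221 / 5056410744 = -0.00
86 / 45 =1.91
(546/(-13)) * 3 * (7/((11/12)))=-10584/11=-962.18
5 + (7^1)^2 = 54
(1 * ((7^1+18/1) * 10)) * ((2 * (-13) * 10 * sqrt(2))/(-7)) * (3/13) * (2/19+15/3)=1455000 * sqrt(2)/133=15471.28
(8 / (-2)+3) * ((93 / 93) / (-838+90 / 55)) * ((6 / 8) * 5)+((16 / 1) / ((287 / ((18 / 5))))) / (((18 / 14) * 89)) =167521 / 26856640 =0.01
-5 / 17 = -0.29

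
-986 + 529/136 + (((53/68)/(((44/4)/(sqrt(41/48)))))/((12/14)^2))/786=-133567/136 + 2597* sqrt(123)/253984896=-982.11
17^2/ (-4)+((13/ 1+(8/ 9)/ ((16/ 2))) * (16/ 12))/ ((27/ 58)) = -101177/ 2916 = -34.70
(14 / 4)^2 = 49 / 4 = 12.25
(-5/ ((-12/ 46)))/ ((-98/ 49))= -115/ 12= -9.58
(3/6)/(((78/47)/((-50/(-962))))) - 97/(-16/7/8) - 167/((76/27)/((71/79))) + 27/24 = 64721083123/225258072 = 287.32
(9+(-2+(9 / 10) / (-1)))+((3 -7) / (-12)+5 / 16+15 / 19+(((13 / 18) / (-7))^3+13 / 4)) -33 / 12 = 3053573279 / 380071440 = 8.03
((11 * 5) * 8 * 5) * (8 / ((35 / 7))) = 3520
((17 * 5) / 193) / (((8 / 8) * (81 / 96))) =2720 / 5211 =0.52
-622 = -622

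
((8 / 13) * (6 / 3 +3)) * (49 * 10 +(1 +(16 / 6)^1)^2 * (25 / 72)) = 1602725 / 1053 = 1522.06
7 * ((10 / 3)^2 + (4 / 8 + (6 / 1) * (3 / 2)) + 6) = 3353 / 18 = 186.28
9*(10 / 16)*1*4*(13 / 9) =65 / 2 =32.50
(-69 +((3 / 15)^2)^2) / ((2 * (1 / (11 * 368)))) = -87282976 / 625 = -139652.76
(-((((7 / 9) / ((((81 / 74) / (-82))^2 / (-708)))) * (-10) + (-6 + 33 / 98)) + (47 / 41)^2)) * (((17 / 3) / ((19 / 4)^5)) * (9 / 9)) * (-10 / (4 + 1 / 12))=34887816460023461416960 / 196706708207797977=177359.57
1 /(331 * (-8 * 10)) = -1 /26480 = -0.00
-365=-365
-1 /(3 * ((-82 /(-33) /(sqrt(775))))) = -3.73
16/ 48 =0.33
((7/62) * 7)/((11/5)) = 0.36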